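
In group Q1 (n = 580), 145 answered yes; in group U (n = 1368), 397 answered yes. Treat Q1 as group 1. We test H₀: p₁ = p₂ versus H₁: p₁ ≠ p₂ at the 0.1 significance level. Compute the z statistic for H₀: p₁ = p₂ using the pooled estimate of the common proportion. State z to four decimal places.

z = -1.8107

p̂₁ = 145/580 = 0.250000, p̂₂ = 397/1368 = 0.290205.
Pooled p̂ = (145+397)/(580+1368) = 542/1948 = 0.278234.
SE = √(0.20082 × 0.00245513) = 0.022204.
z = (0.250000 − 0.290205)/0.022204 = -0.040205/0.022204 = -1.8107.
p-value = 2·P(Z > 1.811) ≈ 0.0702. With α = 0.1, reject H₀.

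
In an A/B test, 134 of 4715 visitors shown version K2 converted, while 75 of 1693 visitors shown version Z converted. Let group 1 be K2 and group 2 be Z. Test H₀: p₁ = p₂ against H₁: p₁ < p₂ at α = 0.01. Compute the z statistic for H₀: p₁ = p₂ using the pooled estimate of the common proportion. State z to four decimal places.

z = -3.1554

p̂₁ = 134/4715 ≈ 0.0284199, p̂₂ = 75/1693 ≈ 0.0443001.
Pooled p̂ = (134+75)/(4715+1693) = 209/6408 = 0.0326155.
SE = √(0.0315517 × 0.000802757) = 0.0050327.
z = (0.0284199 − 0.0443001)/0.0050327 = -0.0158802/0.0050327 = -3.1554.
p-value = P(Z < -3.155) ≈ 0.0008; since p < α = 0.01, reject H₀.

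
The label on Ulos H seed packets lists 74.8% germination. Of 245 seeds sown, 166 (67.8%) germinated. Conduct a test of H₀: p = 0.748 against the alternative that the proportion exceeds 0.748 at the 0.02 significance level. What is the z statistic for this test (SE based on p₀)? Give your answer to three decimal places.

z = -2.540

p̂ = 166/245 = 0.67755.
Under H₀, SE = √(0.748·0.252/245) = √(0.000769371) = 0.02774.
z = (0.67755 − 0.748)/0.02774 = -0.07045/0.02774 = -2.540.
p-value = P(Z > -2.540) ≈ 0.9945; since p > α = 0.02, fail to reject H₀.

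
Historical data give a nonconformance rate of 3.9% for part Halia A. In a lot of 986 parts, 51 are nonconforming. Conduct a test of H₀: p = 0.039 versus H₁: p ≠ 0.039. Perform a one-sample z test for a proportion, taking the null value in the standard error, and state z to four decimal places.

z = 2.0638

p̂ = 51/986 = 0.0517241.
SE = √(p₀(1−p₀)/n) = √(0.037479/986) = 0.0061653.
z = (0.0517241 − 0.039)/0.0061653 = 0.0127241/0.0061653 = 2.0638.
p-value = 2·P(Z > 2.064) ≈ 0.0390.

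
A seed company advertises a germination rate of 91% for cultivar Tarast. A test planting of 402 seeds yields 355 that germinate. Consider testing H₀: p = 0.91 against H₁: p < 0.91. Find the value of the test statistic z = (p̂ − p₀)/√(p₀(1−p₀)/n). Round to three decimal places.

p̂ = 355/402 ≈ 0.88308.
Standard error under H₀: √(0.91×0.09/402) = 0.01427.
z = (0.88308 − 0.91)/0.01427 = -0.02692/0.01427 = -1.886.

z = -1.886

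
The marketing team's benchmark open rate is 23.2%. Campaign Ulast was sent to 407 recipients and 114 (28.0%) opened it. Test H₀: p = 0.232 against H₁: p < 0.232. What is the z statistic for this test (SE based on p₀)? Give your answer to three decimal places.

z = 2.299

p̂ = 114/407 = 0.28010.
Under H₀, SE = √(0.232·0.768/407) = √(0.000437779) = 0.02092.
z = (0.28010 − 0.232)/0.02092 = 0.04810/0.02092 = 2.299.
p-value = P(Z < 2.299) ≈ 0.9892.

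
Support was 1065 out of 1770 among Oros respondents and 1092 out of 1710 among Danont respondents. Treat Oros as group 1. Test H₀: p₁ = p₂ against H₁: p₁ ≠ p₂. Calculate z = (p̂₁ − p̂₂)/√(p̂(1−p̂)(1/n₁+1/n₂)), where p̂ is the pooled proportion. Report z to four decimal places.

p̂₁ = 1065/1770 = 0.601695, p̂₂ = 1092/1710 = 0.638596.
Pooled p̂ = (1065+1092)/(1770+1710) = 2157/3480 = 0.619828.
SE = √(p̂(1−p̂)(1/n₁+1/n₂)) = √(0.619828·0.380172·0.00114977) = √(0.000270933) = 0.016460.
z = (0.601695 − 0.638596)/0.016460 = -0.036901/0.016460 = -2.2419.
p-value = 2·P(Z > 2.242) ≈ 0.0250.

z = -2.2419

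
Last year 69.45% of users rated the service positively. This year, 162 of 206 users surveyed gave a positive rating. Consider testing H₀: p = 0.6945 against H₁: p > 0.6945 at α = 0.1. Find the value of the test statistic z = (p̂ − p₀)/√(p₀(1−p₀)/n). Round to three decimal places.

p̂ = 162/206 = 0.78641.
Under H₀, SE = √(0.6945·0.3055/206) = √(0.00102995) = 0.03209.
z = (0.78641 − 0.6945)/0.03209 = 0.09191/0.03209 = 2.864.
p-value = P(Z > 2.864) ≈ 0.0021. With α = 0.1, reject H₀.

z = 2.864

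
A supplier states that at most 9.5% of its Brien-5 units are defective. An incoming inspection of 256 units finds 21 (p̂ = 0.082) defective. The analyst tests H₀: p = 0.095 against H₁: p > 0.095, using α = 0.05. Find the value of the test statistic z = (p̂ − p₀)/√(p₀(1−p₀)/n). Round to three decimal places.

z = -0.708

p̂ = 21/256 = 0.08203.
SE = √(p₀(1−p₀)/n) = √(0.085975/256) = 0.01833.
z = (0.08203 − 0.095)/0.01833 = -0.01297/0.01833 = -0.708.
p-value = P(Z > -0.708) ≈ 0.7604, so at α = 0.05 we fail to reject H₀.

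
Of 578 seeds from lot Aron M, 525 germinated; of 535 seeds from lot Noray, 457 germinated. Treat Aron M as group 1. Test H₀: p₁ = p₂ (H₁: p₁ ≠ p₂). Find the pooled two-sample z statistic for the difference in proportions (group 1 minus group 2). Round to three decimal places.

p̂₁ = 525/578 = 0.90830, p̂₂ = 457/535 = 0.85421.
Pooled p̂ = (525+457)/(578+535) = 982/1113 = 0.88230.
SE = √(p̂(1−p̂)(1/n₁+1/n₂)) = √(0.88230·0.11770·0.00359926) = √(0.000373771) = 0.01933.
z = (0.90830 − 0.85421)/0.01933 = 0.05409/0.01933 = 2.798.

z = 2.798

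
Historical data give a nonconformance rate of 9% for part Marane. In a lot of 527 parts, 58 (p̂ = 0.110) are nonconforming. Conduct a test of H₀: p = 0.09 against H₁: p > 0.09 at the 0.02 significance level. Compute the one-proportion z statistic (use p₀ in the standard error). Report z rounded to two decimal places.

z = 1.61

p̂ = 58/527 = 0.1101.
Under H₀, SE = √(0.09·0.91/527) = √(0.000155408) = 0.0125.
z = (0.1101 − 0.09)/0.0125 = 0.0201/0.0125 = 1.61.
p-value = P(Z > 1.609) ≈ 0.0538. With α = 0.02, fail to reject H₀.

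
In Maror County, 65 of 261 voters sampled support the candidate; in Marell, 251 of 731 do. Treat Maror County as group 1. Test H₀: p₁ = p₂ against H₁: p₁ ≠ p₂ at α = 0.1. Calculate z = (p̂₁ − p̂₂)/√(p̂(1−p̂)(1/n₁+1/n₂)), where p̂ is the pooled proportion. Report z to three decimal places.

z = -2.808

p̂₁ = 65/261 = 0.249042, p̂₂ = 251/731 = 0.343365.
Pooled p̂ = (65+251)/(261+731) = 316/992 = 0.318548.
SE = √(0.217075 × 0.00519941) = 0.033596.
z = (0.249042 − 0.343365)/0.033596 = -0.094323/0.033596 = -2.808.
Two-sided p-value ≈ 2·Φ(−2.808) = 0.0050. With α = 0.1, reject H₀.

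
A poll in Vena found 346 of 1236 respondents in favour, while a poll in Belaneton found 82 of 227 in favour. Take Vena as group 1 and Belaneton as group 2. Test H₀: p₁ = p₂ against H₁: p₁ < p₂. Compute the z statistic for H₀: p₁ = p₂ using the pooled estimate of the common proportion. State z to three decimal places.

p̂₁ = 346/1236 ≈ 0.27994, p̂₂ = 82/227 ≈ 0.36123.
Pooled p̂ = (346+82)/(1236+227) = 428/1463 = 0.29255.
SE = √(0.206964 × 0.00521435) = 0.03285.
z = (0.27994 − 0.36123)/0.03285 = -0.08129/0.03285 = -2.475.

z = -2.475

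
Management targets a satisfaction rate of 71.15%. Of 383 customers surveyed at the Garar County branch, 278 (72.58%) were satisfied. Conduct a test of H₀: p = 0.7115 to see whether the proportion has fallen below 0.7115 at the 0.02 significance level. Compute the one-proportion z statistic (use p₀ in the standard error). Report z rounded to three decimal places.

p̂ = 278/383 ≈ 0.72585.
Standard error under H₀: √(0.7115×0.2885/383) = 0.02315.
z = (0.72585 − 0.7115)/0.02315 = 0.01435/0.02315 = 0.620.
p-value = P(Z < 0.620) ≈ 0.7323, so at α = 0.02 we fail to reject H₀.

z = 0.620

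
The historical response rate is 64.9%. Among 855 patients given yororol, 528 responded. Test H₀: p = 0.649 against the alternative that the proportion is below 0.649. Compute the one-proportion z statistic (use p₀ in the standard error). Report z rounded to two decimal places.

p̂ = 528/855 ≈ 0.6175.
SE = √(p₀(1−p₀)/n) = √(0.2278/855) = 0.0163.
z = (0.6175 − 0.649)/0.0163 = -0.0315/0.0163 = -1.93.
p-value = P(Z < -1.927) ≈ 0.0270.

z = -1.93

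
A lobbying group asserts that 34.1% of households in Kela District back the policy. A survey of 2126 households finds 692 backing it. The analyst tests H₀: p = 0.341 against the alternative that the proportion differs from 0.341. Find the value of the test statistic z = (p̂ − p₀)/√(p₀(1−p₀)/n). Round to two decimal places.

z = -1.51

p̂ = 692/2126 = 0.32549.
SE = √(p₀(1−p₀)/n) = √(0.22472/2126) = 0.01028.
z = (0.32549 − 0.341)/0.01028 = -0.01551/0.01028 = -1.51.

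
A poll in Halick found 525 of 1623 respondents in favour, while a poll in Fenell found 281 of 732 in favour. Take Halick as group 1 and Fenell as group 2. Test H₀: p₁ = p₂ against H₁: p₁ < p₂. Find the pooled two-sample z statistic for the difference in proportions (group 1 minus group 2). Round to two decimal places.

p̂₁ = 525/1623 ≈ 0.3235, p̂₂ = 281/732 ≈ 0.3839.
Pooled p̂ = (525+281)/(1623+732) = 806/2355 = 0.3423.
SE = √(0.225115 × 0.00198226) = 0.0211.
z = (0.3235 − 0.3839)/0.0211 = -0.0604/0.0211 = -2.86.
p-value = P(Z < -2.859) ≈ 0.0021.

z = -2.86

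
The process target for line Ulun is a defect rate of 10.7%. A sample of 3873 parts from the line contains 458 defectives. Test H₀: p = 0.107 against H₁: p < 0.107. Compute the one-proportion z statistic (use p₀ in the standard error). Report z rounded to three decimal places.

p̂ = 458/3873 ≈ 0.118255.
Under H₀, SE = √(0.107·0.893/3873) = √(2.46711e-05) = 0.004967.
z = (0.118255 − 0.107)/0.004967 = 0.011255/0.004967 = 2.266.
p-value = P(Z < 2.266) ≈ 0.9883.

z = 2.266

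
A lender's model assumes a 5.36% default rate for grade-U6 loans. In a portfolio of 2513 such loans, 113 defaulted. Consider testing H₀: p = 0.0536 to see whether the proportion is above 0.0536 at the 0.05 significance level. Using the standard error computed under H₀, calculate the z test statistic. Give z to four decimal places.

p̂ = 113/2513 = 0.044966.
Standard error under H₀: √(0.0536×0.9464/2513) = 0.004493.
z = (0.044966 − 0.0536)/0.004493 = -0.008634/0.004493 = -1.9217.
p-value = P(Z > -1.922) ≈ 0.9727. With α = 0.05, fail to reject H₀.

z = -1.9217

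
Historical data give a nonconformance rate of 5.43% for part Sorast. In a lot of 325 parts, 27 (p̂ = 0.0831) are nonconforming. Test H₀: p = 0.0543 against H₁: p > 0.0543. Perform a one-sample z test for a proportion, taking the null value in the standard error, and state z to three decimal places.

z = 2.289

p̂ = 27/325 ≈ 0.083077.
Standard error under H₀: √(0.0543×0.9457/325) = 0.012570.
z = (0.083077 − 0.0543)/0.012570 = 0.028777/0.012570 = 2.289.
p-value = P(Z > 2.289) ≈ 0.0110.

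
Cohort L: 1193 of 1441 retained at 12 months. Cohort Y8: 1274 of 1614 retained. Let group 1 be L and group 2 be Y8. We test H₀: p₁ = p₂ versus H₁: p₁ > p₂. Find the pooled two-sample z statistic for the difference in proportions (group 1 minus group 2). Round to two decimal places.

p̂₁ = 1193/1441 ≈ 0.8279, p̂₂ = 1274/1614 ≈ 0.7893.
Pooled p̂ = (1193+1274)/(1441+1614) = 2467/3055 = 0.8075.
SE = √(0.155426 × 0.00131354) = 0.0143.
z = (0.8279 − 0.7893)/0.0143 = 0.0386/0.0143 = 2.70.

z = 2.70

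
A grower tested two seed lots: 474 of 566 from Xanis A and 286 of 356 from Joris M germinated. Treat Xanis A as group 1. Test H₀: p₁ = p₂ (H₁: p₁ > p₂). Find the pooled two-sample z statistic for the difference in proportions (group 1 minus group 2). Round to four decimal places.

z = 1.3240

p̂₁ = 474/566 ≈ 0.837456, p̂₂ = 286/356 ≈ 0.803371.
Pooled p̂ = (474+286)/(566+356) = 760/922 = 0.824295.
SE = √(0.144833 × 0.00457577) = 0.025743.
z = (0.837456 − 0.803371)/0.025743 = 0.034085/0.025743 = 1.3240.
p-value = P(Z > 1.324) ≈ 0.0927.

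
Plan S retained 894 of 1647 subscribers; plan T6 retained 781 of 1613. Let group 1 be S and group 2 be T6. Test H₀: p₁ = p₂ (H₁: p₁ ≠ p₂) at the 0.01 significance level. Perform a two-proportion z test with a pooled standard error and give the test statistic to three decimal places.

z = 3.348

p̂₁ = 894/1647 = 0.54281, p̂₂ = 781/1613 = 0.48419.
Pooled p̂ = (894+781)/(1647+1613) = 1675/3260 = 0.51380.
SE = √(0.249809 × 0.00122713) = 0.01751.
z = (0.54281 − 0.48419)/0.01751 = 0.05862/0.01751 = 3.348.
Two-sided p-value ≈ 2·Φ(−3.348) = 0.0008. With α = 0.01, reject H₀.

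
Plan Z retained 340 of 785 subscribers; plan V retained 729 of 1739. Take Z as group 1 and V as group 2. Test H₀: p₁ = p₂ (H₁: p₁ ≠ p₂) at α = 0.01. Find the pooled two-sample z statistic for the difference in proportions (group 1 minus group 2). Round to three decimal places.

p̂₁ = 340/785 ≈ 0.43312, p̂₂ = 729/1739 ≈ 0.41921.
Pooled p̂ = (340+729)/(785+1739) = 1069/2524 = 0.42353.
SE = √(p̂(1−p̂)(1/n₁+1/n₂)) = √(0.42353·0.57647·0.00184893) = √(0.000451421) = 0.02125.
z = (0.43312 − 0.41921)/0.02125 = 0.01391/0.02125 = 0.655.
Two-sided p-value ≈ 2·Φ(−0.655) = 0.5125, so at α = 0.01 we fail to reject H₀.

z = 0.655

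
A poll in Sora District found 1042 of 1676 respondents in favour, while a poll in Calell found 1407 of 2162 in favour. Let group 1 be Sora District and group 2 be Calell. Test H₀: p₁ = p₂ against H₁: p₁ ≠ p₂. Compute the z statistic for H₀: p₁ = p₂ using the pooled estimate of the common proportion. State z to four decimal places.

z = -1.8586

p̂₁ = 1042/1676 ≈ 0.621718, p̂₂ = 1407/2162 ≈ 0.650786.
Pooled p̂ = (1042+1407)/(1676+2162) = 2449/3838 = 0.638093.
SE = √(p̂(1−p̂)(1/n₁+1/n₂)) = √(0.638093·0.361907·0.00105919) = √(0.0002446) = 0.015640.
z = (0.621718 − 0.650786)/0.015640 = -0.029068/0.015640 = -1.8586.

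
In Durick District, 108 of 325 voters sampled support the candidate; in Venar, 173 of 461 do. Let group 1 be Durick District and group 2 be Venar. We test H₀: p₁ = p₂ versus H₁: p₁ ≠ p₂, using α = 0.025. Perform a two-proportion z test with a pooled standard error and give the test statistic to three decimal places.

p̂₁ = 108/325 = 0.33231, p̂₂ = 173/461 = 0.37527.
Pooled p̂ = (108+173)/(325+461) = 281/786 = 0.35751.
SE = √(0.229696 × 0.00524612) = 0.03471.
z = (0.33231 − 0.37527)/0.03471 = -0.04296/0.03471 = -1.238.
p-value = 2·P(Z > 1.238) ≈ 0.2158; since p > α = 0.025, fail to reject H₀.

z = -1.238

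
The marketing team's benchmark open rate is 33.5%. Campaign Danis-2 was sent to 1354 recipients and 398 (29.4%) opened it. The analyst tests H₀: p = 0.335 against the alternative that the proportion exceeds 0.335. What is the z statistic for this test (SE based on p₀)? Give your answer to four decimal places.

p̂ = 398/1354 = 0.2939439.
Under H₀, SE = √(0.335·0.665/1354) = √(0.000164531) = 0.0128270.
z = (0.2939439 − 0.335)/0.0128270 = -0.0410561/0.0128270 = -3.2008.
p-value = P(Z > -3.201) ≈ 0.9993.

z = -3.2008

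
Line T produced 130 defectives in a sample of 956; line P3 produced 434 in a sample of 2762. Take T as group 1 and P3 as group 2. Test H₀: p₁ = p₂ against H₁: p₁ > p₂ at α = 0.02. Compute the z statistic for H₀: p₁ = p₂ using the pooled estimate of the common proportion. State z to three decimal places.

p̂₁ = 130/956 = 0.13598, p̂₂ = 434/2762 = 0.15713.
Pooled p̂ = (130+434)/(956+2762) = 564/3718 = 0.15169.
SE = √(0.128683 × 0.00140808) = 0.01346.
z = (0.13598 − 0.15713)/0.01346 = -0.02115/0.01346 = -1.571.
p-value = P(Z > -1.571) ≈ 0.9419. With α = 0.02, fail to reject H₀.

z = -1.571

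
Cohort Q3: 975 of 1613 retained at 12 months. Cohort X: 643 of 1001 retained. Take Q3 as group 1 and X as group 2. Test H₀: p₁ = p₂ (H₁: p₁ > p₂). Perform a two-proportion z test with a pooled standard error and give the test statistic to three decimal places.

p̂₁ = 975/1613 = 0.604464, p̂₂ = 643/1001 = 0.642358.
Pooled p̂ = (975+643)/(1613+1001) = 1618/2614 = 0.618975.
SE = √(0.235845 × 0.00161896) = 0.019540.
z = (0.604464 − 0.642358)/0.019540 = -0.037894/0.019540 = -1.939.

z = -1.939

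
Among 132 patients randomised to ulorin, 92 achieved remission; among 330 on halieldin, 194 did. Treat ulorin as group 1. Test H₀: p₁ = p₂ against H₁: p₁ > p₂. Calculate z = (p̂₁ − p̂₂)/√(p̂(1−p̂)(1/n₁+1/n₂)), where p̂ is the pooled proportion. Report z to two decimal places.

z = 2.18

p̂₁ = 92/132 = 0.6970, p̂₂ = 194/330 = 0.5879.
Pooled p̂ = (92+194)/(132+330) = 286/462 = 0.6190.
SE = √(0.235828 × 0.0106061) = 0.0500.
z = (0.6970 − 0.5879)/0.0500 = 0.1091/0.0500 = 2.18.
p-value = P(Z > 2.181) ≈ 0.0146.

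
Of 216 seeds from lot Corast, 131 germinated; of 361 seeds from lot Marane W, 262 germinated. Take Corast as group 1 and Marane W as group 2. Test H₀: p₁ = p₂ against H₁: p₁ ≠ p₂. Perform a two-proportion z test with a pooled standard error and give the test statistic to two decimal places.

p̂₁ = 131/216 = 0.6065, p̂₂ = 262/361 = 0.7258.
Pooled p̂ = (131+262)/(216+361) = 393/577 = 0.6811.
SE = √(0.217199 × 0.00739971) = 0.0401.
z = (0.6065 − 0.7258)/0.0401 = -0.1193/0.0401 = -2.98.

z = -2.98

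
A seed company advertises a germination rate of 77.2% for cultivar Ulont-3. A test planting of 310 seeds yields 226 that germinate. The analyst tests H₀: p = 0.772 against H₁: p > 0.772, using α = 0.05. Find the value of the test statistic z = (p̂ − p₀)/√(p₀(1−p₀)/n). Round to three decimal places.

z = -1.803

p̂ = 226/310 = 0.72903.
SE = √(p₀(1−p₀)/n) = √(0.17602/310) = 0.02383.
z = (0.72903 − 0.772)/0.02383 = -0.04297/0.02383 = -1.803.
p-value = P(Z > -1.803) ≈ 0.9643; since p > α = 0.05, fail to reject H₀.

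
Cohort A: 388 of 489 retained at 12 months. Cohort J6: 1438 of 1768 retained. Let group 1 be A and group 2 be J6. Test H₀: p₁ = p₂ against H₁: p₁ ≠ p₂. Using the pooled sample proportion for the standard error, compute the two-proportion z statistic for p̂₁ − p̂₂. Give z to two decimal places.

p̂₁ = 388/489 ≈ 0.7935, p̂₂ = 1438/1768 ≈ 0.8133.
Pooled p̂ = (388+1438)/(489+1768) = 1826/2257 = 0.8090.
SE = √(0.154495 × 0.0026106) = 0.0201.
z = (0.7935 − 0.8133)/0.0201 = -0.0198/0.0201 = -0.99.
Two-sided p-value ≈ 2·Φ(−0.991) = 0.3219.

z = -0.99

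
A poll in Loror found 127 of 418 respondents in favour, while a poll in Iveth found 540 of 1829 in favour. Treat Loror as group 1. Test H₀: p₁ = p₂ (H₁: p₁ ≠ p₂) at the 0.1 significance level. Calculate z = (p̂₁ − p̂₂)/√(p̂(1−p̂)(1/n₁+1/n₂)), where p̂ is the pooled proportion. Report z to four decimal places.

p̂₁ = 127/418 ≈ 0.303828, p̂₂ = 540/1829 ≈ 0.295243.
Pooled p̂ = (127+540)/(418+1829) = 667/2247 = 0.296840.
SE = √(p̂(1−p̂)(1/n₁+1/n₂)) = √(0.296840·0.703160·0.00293909) = √(0.000613465) = 0.024768.
z = (0.303828 − 0.295243)/0.024768 = 0.008585/0.024768 = 0.3466.
p-value = 2·P(Z > 0.347) ≈ 0.7289. With α = 0.1, fail to reject H₀.

z = 0.3466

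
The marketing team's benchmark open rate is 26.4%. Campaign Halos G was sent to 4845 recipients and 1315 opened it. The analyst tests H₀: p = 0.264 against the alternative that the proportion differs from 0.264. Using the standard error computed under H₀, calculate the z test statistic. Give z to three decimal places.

p̂ = 1315/4845 = 0.27141.
Under H₀, SE = √(0.264·0.736/4845) = √(4.0104e-05) = 0.00633.
z = (0.27141 − 0.264)/0.00633 = 0.00741/0.00633 = 1.171.

z = 1.171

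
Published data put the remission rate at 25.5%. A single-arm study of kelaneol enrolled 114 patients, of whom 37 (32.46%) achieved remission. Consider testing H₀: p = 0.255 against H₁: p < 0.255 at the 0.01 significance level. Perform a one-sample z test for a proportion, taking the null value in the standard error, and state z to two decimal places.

z = 1.70

p̂ = 37/114 = 0.32456.
Under H₀, SE = √(0.255·0.745/114) = √(0.00166645) = 0.04082.
z = (0.32456 − 0.255)/0.04082 = 0.06956/0.04082 = 1.70.
p-value = P(Z < 1.704) ≈ 0.9558; since p > α = 0.01, fail to reject H₀.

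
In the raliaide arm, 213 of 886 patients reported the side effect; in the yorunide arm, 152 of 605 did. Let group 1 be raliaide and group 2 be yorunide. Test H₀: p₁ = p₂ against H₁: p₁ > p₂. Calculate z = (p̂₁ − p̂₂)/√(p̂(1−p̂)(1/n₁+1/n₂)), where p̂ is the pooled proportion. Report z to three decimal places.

z = -0.478

p̂₁ = 213/886 ≈ 0.24041, p̂₂ = 152/605 ≈ 0.25124.
Pooled p̂ = (213+152)/(886+605) = 365/1491 = 0.24480.
SE = √(0.184874 × 0.00278156) = 0.02268.
z = (0.24041 − 0.25124)/0.02268 = -0.01083/0.02268 = -0.478.
p-value = P(Z > -0.478) ≈ 0.6836.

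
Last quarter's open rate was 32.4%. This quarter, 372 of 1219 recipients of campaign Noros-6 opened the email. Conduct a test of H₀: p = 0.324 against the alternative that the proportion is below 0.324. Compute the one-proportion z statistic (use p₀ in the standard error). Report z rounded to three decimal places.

z = -1.405

p̂ = 372/1219 = 0.30517.
Under H₀, SE = √(0.324·0.676/1219) = √(0.000179675) = 0.01340.
z = (0.30517 − 0.324)/0.01340 = -0.01883/0.01340 = -1.405.
p-value = P(Z < -1.405) ≈ 0.0800.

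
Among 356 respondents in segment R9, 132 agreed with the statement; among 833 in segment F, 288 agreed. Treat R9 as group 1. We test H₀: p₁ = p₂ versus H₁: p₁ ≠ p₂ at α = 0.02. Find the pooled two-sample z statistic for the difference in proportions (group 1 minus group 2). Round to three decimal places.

z = 0.828

p̂₁ = 132/356 ≈ 0.37079, p̂₂ = 288/833 ≈ 0.34574.
Pooled p̂ = (132+288)/(356+833) = 420/1189 = 0.35324.
SE = √(0.228461 × 0.00400947) = 0.03027.
z = (0.37079 − 0.34574)/0.03027 = 0.02505/0.03027 = 0.828.
Two-sided p-value ≈ 2·Φ(−0.828) = 0.4079. With α = 0.02, fail to reject H₀.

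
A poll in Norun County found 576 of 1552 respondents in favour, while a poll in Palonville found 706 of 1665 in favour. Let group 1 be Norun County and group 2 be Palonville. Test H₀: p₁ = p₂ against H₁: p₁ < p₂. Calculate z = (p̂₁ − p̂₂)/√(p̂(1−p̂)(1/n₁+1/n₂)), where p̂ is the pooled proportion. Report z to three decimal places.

z = -3.062

p̂₁ = 576/1552 = 0.371134, p̂₂ = 706/1665 = 0.424024.
Pooled p̂ = (576+706)/(1552+1665) = 1282/3217 = 0.398508.
SE = √(p̂(1−p̂)(1/n₁+1/n₂)) = √(0.398508·0.601492·0.00124493) = √(0.000298409) = 0.017275.
z = (0.371134 − 0.424024)/0.017275 = -0.052890/0.017275 = -3.062.
p-value = P(Z < -3.062) ≈ 0.0011.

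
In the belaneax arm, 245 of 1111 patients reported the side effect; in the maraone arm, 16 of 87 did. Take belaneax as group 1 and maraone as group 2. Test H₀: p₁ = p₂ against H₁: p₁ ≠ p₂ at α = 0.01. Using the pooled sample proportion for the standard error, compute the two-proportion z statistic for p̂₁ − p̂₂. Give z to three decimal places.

z = 0.797

p̂₁ = 245/1111 ≈ 0.22052, p̂₂ = 16/87 ≈ 0.18391.
Pooled p̂ = (245+16)/(1111+87) = 261/1198 = 0.21786.
SE = √(0.170399 × 0.0123943) = 0.04596.
z = (0.22052 − 0.18391)/0.04596 = 0.03661/0.04596 = 0.797.
p-value = 2·P(Z > 0.797) ≈ 0.4256. With α = 0.01, fail to reject H₀.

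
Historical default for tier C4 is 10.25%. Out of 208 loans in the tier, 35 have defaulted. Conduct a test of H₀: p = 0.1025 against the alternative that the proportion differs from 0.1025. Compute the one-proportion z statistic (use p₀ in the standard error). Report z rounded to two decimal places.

p̂ = 35/208 = 0.1683.
SE = √(p₀(1−p₀)/n) = √(0.091994/208) = 0.0210.
z = (0.1683 − 0.1025)/0.0210 = 0.0658/0.0210 = 3.13.

z = 3.13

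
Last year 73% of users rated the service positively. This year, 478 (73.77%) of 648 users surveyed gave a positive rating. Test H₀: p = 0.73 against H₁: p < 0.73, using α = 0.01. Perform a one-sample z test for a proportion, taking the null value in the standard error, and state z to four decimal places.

p̂ = 478/648 ≈ 0.737654.
Under H₀, SE = √(0.73·0.27/648) = √(0.000304167) = 0.017440.
z = (0.737654 − 0.73)/0.017440 = 0.007654/0.017440 = 0.4389.
p-value = P(Z < 0.439) ≈ 0.6696, so at α = 0.01 we fail to reject H₀.

z = 0.4389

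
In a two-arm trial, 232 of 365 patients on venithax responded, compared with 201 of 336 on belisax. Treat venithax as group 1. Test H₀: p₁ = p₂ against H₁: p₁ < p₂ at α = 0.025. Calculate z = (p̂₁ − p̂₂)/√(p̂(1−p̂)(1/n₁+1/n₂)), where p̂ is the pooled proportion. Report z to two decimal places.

p̂₁ = 232/365 ≈ 0.6356, p̂₂ = 201/336 ≈ 0.5982.
Pooled p̂ = (232+201)/(365+336) = 433/701 = 0.6177.
SE = √(0.236149 × 0.00571592) = 0.0367.
z = (0.6356 − 0.5982)/0.0367 = 0.0374/0.0367 = 1.02.
p-value = P(Z < 1.018) ≈ 0.8457, so at α = 0.025 we fail to reject H₀.

z = 1.02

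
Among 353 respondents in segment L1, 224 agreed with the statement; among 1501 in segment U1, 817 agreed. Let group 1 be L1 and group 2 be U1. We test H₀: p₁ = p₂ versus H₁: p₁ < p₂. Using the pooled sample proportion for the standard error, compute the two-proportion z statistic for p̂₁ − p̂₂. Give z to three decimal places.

z = 3.075

p̂₁ = 224/353 ≈ 0.63456, p̂₂ = 817/1501 ≈ 0.54430.
Pooled p̂ = (224+817)/(353+1501) = 1041/1854 = 0.56149.
SE = √(0.246219 × 0.00349908) = 0.02935.
z = (0.63456 − 0.54430)/0.02935 = 0.09026/0.02935 = 3.075.
p-value = P(Z < 3.075) ≈ 0.9989.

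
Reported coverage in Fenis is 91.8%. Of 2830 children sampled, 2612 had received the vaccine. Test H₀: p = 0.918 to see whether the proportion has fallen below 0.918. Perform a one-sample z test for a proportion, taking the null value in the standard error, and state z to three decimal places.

z = 0.963

p̂ = 2612/2830 ≈ 0.92297.
Under H₀, SE = √(0.918·0.082/2830) = √(2.65993e-05) = 0.00516.
z = (0.92297 − 0.918)/0.00516 = 0.00497/0.00516 = 0.963.
p-value = P(Z < 0.963) ≈ 0.8323.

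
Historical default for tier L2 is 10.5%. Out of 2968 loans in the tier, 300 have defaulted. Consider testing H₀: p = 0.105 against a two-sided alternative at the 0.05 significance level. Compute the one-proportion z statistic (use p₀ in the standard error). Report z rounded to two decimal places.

p̂ = 300/2968 ≈ 0.1011.
SE = √(p₀(1−p₀)/n) = √(0.093975/2968) = 0.0056.
z = (0.1011 − 0.105)/0.0056 = -0.0039/0.0056 = -0.70.
Two-sided p-value ≈ 2·Φ(−0.697) = 0.4858. With α = 0.05, fail to reject H₀.

z = -0.70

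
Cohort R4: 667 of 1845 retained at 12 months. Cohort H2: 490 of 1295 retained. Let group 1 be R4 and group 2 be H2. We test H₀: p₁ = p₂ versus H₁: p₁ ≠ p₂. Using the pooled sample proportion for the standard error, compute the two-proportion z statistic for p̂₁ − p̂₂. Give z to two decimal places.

z = -0.96

p̂₁ = 667/1845 ≈ 0.36152, p̂₂ = 490/1295 ≈ 0.37838.
Pooled p̂ = (667+490)/(1845+1295) = 1157/3140 = 0.36847.
SE = √(0.2327 × 0.00131421) = 0.01749.
z = (0.36152 − 0.37838)/0.01749 = -0.01686/0.01749 = -0.96.
p-value = 2·P(Z > 0.964) ≈ 0.3350.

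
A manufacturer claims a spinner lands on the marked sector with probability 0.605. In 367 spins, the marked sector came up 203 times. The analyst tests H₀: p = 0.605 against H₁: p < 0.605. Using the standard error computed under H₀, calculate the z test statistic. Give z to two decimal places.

z = -2.03

p̂ = 203/367 ≈ 0.55313.
Standard error under H₀: √(0.605×0.395/367) = 0.02552.
z = (0.55313 − 0.605)/0.02552 = -0.05187/0.02552 = -2.03.
p-value = P(Z < -2.033) ≈ 0.0210.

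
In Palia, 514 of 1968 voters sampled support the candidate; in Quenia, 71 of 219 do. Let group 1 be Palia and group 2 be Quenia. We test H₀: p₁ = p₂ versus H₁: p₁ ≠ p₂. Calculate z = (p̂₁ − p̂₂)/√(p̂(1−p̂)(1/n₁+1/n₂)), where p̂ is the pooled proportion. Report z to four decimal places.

p̂₁ = 514/1968 ≈ 0.261179, p̂₂ = 71/219 ≈ 0.324201.
Pooled p̂ = (514+71)/(1968+219) = 585/2187 = 0.267490.
SE = √(p̂(1−p̂)(1/n₁+1/n₂)) = √(0.267490·0.732510·0.00507434) = √(0.000994261) = 0.031532.
z = (0.261179 − 0.324201)/0.031532 = -0.063022/0.031532 = -1.9987.

z = -1.9987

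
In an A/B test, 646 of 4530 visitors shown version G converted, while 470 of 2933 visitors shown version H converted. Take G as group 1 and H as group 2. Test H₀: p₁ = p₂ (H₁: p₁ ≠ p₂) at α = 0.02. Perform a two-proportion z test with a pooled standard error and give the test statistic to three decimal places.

p̂₁ = 646/4530 ≈ 0.142605, p̂₂ = 470/2933 ≈ 0.160245.
Pooled p̂ = (646+470)/(4530+2933) = 1116/7463 = 0.149538.
SE = √(p̂(1−p̂)(1/n₁+1/n₂)) = √(0.149538·0.850462·0.000561698) = √(7.14347e-05) = 0.008452.
z = (0.142605 − 0.160245)/0.008452 = -0.017640/0.008452 = -2.087.
p-value = 2·P(Z > 2.087) ≈ 0.0369; since p > α = 0.02, fail to reject H₀.

z = -2.087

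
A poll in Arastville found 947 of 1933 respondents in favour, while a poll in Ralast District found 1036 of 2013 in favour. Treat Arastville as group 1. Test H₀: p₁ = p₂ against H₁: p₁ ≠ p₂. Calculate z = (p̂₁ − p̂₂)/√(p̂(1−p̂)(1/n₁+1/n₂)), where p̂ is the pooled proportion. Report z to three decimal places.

z = -1.554

p̂₁ = 947/1933 ≈ 0.48991, p̂₂ = 1036/2013 ≈ 0.51465.
Pooled p̂ = (947+1036)/(1933+2013) = 1983/3946 = 0.50253.
SE = √(0.249994 × 0.0010141) = 0.01592.
z = (0.48991 − 0.51465)/0.01592 = -0.02474/0.01592 = -1.554.
p-value = 2·P(Z > 1.554) ≈ 0.1202.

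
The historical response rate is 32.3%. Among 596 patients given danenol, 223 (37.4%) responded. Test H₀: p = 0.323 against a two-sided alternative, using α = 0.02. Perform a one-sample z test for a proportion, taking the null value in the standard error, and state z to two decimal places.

p̂ = 223/596 = 0.3742.
Under H₀, SE = √(0.323·0.677/596) = √(0.000366898) = 0.0192.
z = (0.3742 − 0.323)/0.0192 = 0.0512/0.0192 = 2.67.
Two-sided p-value ≈ 2·Φ(−2.671) = 0.0076, so at α = 0.02 we reject H₀.

z = 2.67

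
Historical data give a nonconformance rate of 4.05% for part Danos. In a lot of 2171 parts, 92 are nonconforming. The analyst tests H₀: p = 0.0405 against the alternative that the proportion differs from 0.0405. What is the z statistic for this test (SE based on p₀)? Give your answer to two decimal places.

p̂ = 92/2171 ≈ 0.04238.
SE = √(p₀(1−p₀)/n) = √(0.03886/2171) = 0.00423.
z = (0.04238 − 0.0405)/0.00423 = 0.00188/0.00423 = 0.44.
Two-sided p-value ≈ 2·Φ(−0.444) = 0.6573.

z = 0.44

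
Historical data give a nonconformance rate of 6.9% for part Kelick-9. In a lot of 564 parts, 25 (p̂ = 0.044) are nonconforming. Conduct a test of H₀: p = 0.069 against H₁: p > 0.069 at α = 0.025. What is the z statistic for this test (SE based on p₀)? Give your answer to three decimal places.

p̂ = 25/564 = 0.04433.
SE = √(p₀(1−p₀)/n) = √(0.064239/564) = 0.01067.
z = (0.04433 − 0.069)/0.01067 = -0.02467/0.01067 = -2.312.
p-value = P(Z > -2.312) ≈ 0.9896, so at α = 0.025 we fail to reject H₀.

z = -2.312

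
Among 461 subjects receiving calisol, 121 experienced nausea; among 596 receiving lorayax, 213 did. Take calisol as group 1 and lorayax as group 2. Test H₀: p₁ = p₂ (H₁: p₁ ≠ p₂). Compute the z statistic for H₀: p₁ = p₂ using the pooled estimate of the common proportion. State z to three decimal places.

z = -3.291

p̂₁ = 121/461 = 0.26247, p̂₂ = 213/596 = 0.35738.
Pooled p̂ = (121+213)/(461+596) = 334/1057 = 0.31599.
SE = √(0.21614 × 0.00384705) = 0.02884.
z = (0.26247 − 0.35738)/0.02884 = -0.09491/0.02884 = -3.291.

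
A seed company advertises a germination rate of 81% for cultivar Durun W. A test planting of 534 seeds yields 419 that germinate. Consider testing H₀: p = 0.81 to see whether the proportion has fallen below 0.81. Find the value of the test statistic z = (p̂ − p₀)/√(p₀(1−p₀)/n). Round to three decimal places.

p̂ = 419/534 = 0.78464.
Standard error under H₀: √(0.81×0.19/534) = 0.01698.
z = (0.78464 − 0.81)/0.01698 = -0.02536/0.01698 = -1.494.
p-value = P(Z < -1.494) ≈ 0.0676.

z = -1.494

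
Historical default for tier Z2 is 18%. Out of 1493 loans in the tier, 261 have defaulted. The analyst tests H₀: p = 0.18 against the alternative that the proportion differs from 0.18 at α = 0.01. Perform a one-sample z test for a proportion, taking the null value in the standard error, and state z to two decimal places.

p̂ = 261/1493 ≈ 0.17482.
Standard error under H₀: √(0.18×0.82/1493) = 0.00994.
z = (0.17482 − 0.18)/0.00994 = -0.00518/0.00994 = -0.52.
p-value = 2·P(Z > 0.521) ≈ 0.6021, so at α = 0.01 we fail to reject H₀.

z = -0.52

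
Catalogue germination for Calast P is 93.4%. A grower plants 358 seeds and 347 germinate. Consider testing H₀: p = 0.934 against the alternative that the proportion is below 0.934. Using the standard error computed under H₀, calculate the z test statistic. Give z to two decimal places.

p̂ = 347/358 = 0.9693.
Under H₀, SE = √(0.934·0.066/358) = √(0.00017219) = 0.0131.
z = (0.9693 − 0.934)/0.0131 = 0.0353/0.0131 = 2.69.

z = 2.69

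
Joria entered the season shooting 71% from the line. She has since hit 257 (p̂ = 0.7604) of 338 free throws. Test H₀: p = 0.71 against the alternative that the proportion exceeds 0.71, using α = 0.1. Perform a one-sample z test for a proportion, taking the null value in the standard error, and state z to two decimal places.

z = 2.04

p̂ = 257/338 = 0.7604.
Under H₀, SE = √(0.71·0.29/338) = √(0.000609172) = 0.0247.
z = (0.7604 − 0.71)/0.0247 = 0.0504/0.0247 = 2.04.
p-value = P(Z > 2.040) ≈ 0.0207, so at α = 0.1 we reject H₀.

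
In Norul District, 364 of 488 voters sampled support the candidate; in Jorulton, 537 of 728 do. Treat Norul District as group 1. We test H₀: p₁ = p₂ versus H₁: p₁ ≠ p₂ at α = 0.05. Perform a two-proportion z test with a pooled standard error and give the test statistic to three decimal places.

p̂₁ = 364/488 = 0.74590, p̂₂ = 537/728 = 0.73764.
Pooled p̂ = (364+537)/(488+728) = 901/1216 = 0.74095.
SE = √(p̂(1−p̂)(1/n₁+1/n₂)) = √(0.74095·0.25905·0.00342281) = √(0.000656978) = 0.02563.
z = (0.74590 − 0.73764)/0.02563 = 0.00826/0.02563 = 0.322.
p-value = 2·P(Z > 0.322) ≈ 0.7471, so at α = 0.05 we fail to reject H₀.

z = 0.322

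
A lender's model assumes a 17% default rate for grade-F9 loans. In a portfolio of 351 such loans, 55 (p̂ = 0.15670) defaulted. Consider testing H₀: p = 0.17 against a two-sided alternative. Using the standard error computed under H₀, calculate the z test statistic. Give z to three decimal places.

z = -0.664

p̂ = 55/351 ≈ 0.156695.
Standard error under H₀: √(0.17×0.83/351) = 0.020050.
z = (0.156695 − 0.17)/0.020050 = -0.013305/0.020050 = -0.664.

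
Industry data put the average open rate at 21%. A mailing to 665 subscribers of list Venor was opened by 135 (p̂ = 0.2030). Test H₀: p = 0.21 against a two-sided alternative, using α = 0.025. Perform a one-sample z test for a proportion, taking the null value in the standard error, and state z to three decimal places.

p̂ = 135/665 = 0.20301.
Standard error under H₀: √(0.21×0.79/665) = 0.01579.
z = (0.20301 − 0.21)/0.01579 = -0.00699/0.01579 = -0.443.
Two-sided p-value ≈ 2·Φ(−0.443) = 0.6580; since p > α = 0.025, fail to reject H₀.

z = -0.443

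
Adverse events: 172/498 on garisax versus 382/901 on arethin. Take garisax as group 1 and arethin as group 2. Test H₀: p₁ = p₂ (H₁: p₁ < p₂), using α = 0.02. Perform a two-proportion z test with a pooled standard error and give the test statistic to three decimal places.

p̂₁ = 172/498 = 0.34538, p̂₂ = 382/901 = 0.42397.
Pooled p̂ = (172+382)/(498+901) = 554/1399 = 0.39600.
SE = √(0.239183 × 0.00311791) = 0.02731.
z = (0.34538 − 0.42397)/0.02731 = -0.07859/0.02731 = -2.878.
p-value = P(Z < -2.878) ≈ 0.0020; since p < α = 0.02, reject H₀.

z = -2.878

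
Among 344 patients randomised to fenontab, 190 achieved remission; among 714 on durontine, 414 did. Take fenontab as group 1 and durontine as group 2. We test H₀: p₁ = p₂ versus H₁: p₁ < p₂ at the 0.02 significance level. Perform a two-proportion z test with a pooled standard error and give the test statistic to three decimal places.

p̂₁ = 190/344 ≈ 0.55233, p̂₂ = 414/714 ≈ 0.57983.
Pooled p̂ = (190+414)/(344+714) = 604/1058 = 0.57089.
SE = √(p̂(1−p̂)(1/n₁+1/n₂)) = √(0.57089·0.42911·0.00430754) = √(0.00105524) = 0.03248.
z = (0.55233 − 0.57983)/0.03248 = -0.02750/0.03248 = -0.847.
p-value = P(Z < -0.847) ≈ 0.1986. With α = 0.02, fail to reject H₀.

z = -0.847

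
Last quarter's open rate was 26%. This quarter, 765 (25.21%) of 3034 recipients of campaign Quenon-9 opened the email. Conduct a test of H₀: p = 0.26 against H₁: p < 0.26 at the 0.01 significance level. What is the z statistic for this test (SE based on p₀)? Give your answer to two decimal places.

p̂ = 765/3034 ≈ 0.2521.
Standard error under H₀: √(0.26×0.74/3034) = 0.0080.
z = (0.2521 − 0.26)/0.0080 = -0.0079/0.0080 = -0.99.
p-value = P(Z < -0.987) ≈ 0.1619, so at α = 0.01 we fail to reject H₀.

z = -0.99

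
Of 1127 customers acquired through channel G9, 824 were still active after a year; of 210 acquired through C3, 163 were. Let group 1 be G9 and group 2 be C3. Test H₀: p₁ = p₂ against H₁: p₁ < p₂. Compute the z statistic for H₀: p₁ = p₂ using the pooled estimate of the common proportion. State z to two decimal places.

p̂₁ = 824/1127 ≈ 0.73114, p̂₂ = 163/210 ≈ 0.77619.
Pooled p̂ = (824+163)/(1127+210) = 987/1337 = 0.73822.
SE = √(p̂(1−p̂)(1/n₁+1/n₂)) = √(0.73822·0.26178·0.00564922) = √(0.00109172) = 0.03304.
z = (0.73114 − 0.77619)/0.03304 = -0.04505/0.03304 = -1.36.
p-value = P(Z < -1.363) ≈ 0.0864.

z = -1.36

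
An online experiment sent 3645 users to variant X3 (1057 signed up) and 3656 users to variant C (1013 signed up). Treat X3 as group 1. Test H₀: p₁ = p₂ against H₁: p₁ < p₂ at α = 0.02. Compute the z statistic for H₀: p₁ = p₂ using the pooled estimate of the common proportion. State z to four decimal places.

p̂₁ = 1057/3645 = 0.2899863, p̂₂ = 1013/3656 = 0.2770788.
Pooled p̂ = (1057+1013)/(3645+3656) = 2070/7301 = 0.2835228.
SE = √(0.203138 × 0.000547871) = 0.0105496.
z = (0.2899863 − 0.2770788)/0.0105496 = 0.0129075/0.0105496 = 1.2235.
p-value = P(Z < 1.224) ≈ 0.8894. With α = 0.02, fail to reject H₀.

z = 1.2235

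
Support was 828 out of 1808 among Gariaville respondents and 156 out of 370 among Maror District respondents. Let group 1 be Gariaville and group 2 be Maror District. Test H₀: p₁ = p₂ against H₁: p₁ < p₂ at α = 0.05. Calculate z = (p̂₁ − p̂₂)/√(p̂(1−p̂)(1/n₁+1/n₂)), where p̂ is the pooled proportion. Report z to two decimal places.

p̂₁ = 828/1808 ≈ 0.4580, p̂₂ = 156/370 ≈ 0.4216.
Pooled p̂ = (828+156)/(1808+370) = 984/2178 = 0.4518.
SE = √(0.247676 × 0.0032558) = 0.0284.
z = (0.4580 − 0.4216)/0.0284 = 0.0364/0.0284 = 1.28.
p-value = P(Z < 1.280) ≈ 0.8997. With α = 0.05, fail to reject H₀.

z = 1.28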